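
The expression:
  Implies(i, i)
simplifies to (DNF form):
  True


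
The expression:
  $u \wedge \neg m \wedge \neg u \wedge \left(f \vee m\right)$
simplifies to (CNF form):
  $\text{False}$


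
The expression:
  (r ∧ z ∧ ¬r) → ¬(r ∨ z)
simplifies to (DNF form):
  True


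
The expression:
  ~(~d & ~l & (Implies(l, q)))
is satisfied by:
  {d: True, l: True}
  {d: True, l: False}
  {l: True, d: False}


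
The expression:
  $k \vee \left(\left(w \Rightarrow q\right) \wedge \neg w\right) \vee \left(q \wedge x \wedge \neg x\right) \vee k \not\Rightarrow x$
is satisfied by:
  {k: True, w: False}
  {w: False, k: False}
  {w: True, k: True}


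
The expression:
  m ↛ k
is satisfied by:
  {m: True, k: False}


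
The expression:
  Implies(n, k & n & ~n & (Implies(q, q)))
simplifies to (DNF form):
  ~n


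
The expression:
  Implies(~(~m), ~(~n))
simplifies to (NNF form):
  n | ~m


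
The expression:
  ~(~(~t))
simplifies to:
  ~t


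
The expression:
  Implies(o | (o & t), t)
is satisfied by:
  {t: True, o: False}
  {o: False, t: False}
  {o: True, t: True}


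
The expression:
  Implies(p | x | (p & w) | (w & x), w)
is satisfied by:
  {w: True, p: False, x: False}
  {x: True, w: True, p: False}
  {w: True, p: True, x: False}
  {x: True, w: True, p: True}
  {x: False, p: False, w: False}


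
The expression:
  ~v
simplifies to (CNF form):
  ~v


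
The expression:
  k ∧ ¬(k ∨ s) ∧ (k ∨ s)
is never true.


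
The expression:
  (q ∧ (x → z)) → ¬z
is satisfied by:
  {q: False, z: False}
  {z: True, q: False}
  {q: True, z: False}


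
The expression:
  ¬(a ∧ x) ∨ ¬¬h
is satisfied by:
  {h: True, x: False, a: False}
  {x: False, a: False, h: False}
  {a: True, h: True, x: False}
  {a: True, x: False, h: False}
  {h: True, x: True, a: False}
  {x: True, h: False, a: False}
  {a: True, x: True, h: True}


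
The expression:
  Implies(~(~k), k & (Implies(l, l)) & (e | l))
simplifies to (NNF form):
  e | l | ~k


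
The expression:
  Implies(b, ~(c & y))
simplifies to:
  ~b | ~c | ~y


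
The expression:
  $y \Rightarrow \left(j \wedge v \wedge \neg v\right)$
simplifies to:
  $\neg y$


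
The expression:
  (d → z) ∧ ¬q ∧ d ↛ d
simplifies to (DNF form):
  False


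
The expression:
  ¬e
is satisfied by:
  {e: False}


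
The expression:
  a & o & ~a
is never true.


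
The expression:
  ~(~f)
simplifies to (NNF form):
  f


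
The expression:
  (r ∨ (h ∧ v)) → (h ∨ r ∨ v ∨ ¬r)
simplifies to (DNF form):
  True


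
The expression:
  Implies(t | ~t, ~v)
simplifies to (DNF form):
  ~v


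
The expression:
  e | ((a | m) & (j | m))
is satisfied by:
  {m: True, e: True, j: True, a: True}
  {m: True, e: True, j: True, a: False}
  {m: True, e: True, a: True, j: False}
  {m: True, e: True, a: False, j: False}
  {m: True, j: True, a: True, e: False}
  {m: True, j: True, a: False, e: False}
  {m: True, j: False, a: True, e: False}
  {m: True, j: False, a: False, e: False}
  {e: True, j: True, a: True, m: False}
  {e: True, j: True, a: False, m: False}
  {e: True, a: True, j: False, m: False}
  {e: True, a: False, j: False, m: False}
  {j: True, a: True, e: False, m: False}


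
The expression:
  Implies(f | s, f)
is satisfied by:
  {f: True, s: False}
  {s: False, f: False}
  {s: True, f: True}


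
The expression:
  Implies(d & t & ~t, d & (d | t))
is always true.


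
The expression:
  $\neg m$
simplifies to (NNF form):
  $\neg m$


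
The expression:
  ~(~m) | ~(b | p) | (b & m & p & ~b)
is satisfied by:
  {m: True, b: False, p: False}
  {m: True, p: True, b: False}
  {m: True, b: True, p: False}
  {m: True, p: True, b: True}
  {p: False, b: False, m: False}


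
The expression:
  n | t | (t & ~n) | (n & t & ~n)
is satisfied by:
  {n: True, t: True}
  {n: True, t: False}
  {t: True, n: False}


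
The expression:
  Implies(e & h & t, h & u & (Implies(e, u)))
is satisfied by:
  {u: True, h: False, e: False, t: False}
  {u: False, h: False, e: False, t: False}
  {u: True, t: True, h: False, e: False}
  {t: True, u: False, h: False, e: False}
  {u: True, e: True, t: False, h: False}
  {e: True, t: False, h: False, u: False}
  {u: True, t: True, e: True, h: False}
  {t: True, e: True, u: False, h: False}
  {u: True, h: True, t: False, e: False}
  {h: True, t: False, e: False, u: False}
  {u: True, t: True, h: True, e: False}
  {t: True, h: True, u: False, e: False}
  {u: True, e: True, h: True, t: False}
  {e: True, h: True, t: False, u: False}
  {u: True, t: True, e: True, h: True}


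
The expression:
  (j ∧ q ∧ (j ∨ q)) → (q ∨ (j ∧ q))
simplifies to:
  True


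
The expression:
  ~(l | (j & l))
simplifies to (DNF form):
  ~l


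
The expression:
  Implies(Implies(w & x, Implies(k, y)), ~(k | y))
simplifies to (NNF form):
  ~y & (w | ~k) & (x | ~k)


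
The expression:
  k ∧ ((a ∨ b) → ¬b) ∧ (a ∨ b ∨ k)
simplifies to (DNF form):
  k ∧ ¬b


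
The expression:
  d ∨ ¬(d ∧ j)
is always true.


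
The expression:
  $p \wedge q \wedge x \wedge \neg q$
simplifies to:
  $\text{False}$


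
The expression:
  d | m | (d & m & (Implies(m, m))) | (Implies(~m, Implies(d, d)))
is always true.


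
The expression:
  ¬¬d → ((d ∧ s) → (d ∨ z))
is always true.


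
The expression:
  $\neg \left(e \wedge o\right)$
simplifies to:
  $\neg e \vee \neg o$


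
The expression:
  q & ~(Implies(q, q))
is never true.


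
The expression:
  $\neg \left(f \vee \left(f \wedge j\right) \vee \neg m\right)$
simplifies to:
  $m \wedge \neg f$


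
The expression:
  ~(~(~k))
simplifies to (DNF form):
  ~k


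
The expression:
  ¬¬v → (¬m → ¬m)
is always true.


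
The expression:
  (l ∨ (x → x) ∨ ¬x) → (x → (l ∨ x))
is always true.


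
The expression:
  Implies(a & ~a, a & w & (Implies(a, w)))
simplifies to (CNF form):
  True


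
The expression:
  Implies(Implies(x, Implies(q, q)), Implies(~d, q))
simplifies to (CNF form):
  d | q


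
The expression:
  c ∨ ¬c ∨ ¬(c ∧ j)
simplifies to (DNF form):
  True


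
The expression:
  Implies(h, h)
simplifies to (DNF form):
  True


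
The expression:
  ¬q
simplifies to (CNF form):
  ¬q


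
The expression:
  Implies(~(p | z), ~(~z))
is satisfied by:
  {z: True, p: True}
  {z: True, p: False}
  {p: True, z: False}


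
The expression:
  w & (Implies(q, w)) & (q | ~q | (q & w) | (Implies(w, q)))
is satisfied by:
  {w: True}


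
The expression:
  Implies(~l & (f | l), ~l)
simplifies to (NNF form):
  True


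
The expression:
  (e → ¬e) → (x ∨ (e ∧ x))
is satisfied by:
  {x: True, e: True}
  {x: True, e: False}
  {e: True, x: False}


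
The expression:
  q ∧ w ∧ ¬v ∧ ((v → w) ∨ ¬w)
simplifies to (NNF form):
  q ∧ w ∧ ¬v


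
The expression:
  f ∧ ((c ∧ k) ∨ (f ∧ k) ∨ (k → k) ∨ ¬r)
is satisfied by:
  {f: True}


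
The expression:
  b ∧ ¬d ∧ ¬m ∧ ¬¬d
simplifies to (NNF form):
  False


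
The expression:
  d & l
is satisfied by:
  {d: True, l: True}


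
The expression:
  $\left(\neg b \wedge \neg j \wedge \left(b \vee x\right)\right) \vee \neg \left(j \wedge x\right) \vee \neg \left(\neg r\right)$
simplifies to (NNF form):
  $r \vee \neg j \vee \neg x$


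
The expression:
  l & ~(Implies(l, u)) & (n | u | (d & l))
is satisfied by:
  {n: True, d: True, l: True, u: False}
  {n: True, l: True, d: False, u: False}
  {d: True, l: True, n: False, u: False}


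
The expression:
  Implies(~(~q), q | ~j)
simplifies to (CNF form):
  True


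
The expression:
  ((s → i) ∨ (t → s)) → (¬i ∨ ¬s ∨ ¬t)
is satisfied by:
  {s: False, t: False, i: False}
  {i: True, s: False, t: False}
  {t: True, s: False, i: False}
  {i: True, t: True, s: False}
  {s: True, i: False, t: False}
  {i: True, s: True, t: False}
  {t: True, s: True, i: False}


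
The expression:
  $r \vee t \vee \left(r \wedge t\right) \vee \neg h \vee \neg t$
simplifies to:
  $\text{True}$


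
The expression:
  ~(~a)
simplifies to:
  a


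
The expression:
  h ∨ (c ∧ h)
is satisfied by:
  {h: True}


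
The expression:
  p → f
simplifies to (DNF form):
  f ∨ ¬p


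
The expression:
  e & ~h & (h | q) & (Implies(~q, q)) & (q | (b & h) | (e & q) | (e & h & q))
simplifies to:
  e & q & ~h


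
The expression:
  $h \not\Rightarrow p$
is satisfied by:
  {h: True, p: False}


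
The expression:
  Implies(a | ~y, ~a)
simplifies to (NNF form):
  ~a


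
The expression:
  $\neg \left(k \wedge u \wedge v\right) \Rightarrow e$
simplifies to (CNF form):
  $\left(e \vee k\right) \wedge \left(e \vee u\right) \wedge \left(e \vee v\right)$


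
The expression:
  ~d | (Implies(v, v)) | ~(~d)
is always true.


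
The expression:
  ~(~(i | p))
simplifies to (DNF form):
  i | p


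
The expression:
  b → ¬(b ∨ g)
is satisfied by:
  {b: False}


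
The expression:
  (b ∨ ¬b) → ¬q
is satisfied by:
  {q: False}


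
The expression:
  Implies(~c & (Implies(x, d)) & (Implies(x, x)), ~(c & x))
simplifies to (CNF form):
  True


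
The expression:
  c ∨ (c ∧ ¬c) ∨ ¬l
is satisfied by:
  {c: True, l: False}
  {l: False, c: False}
  {l: True, c: True}


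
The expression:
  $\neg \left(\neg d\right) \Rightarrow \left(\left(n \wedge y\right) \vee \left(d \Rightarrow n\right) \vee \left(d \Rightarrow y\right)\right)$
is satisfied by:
  {n: True, y: True, d: False}
  {n: True, d: False, y: False}
  {y: True, d: False, n: False}
  {y: False, d: False, n: False}
  {n: True, y: True, d: True}
  {n: True, d: True, y: False}
  {y: True, d: True, n: False}


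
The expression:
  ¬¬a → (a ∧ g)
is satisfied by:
  {g: True, a: False}
  {a: False, g: False}
  {a: True, g: True}


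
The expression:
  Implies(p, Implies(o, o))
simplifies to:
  True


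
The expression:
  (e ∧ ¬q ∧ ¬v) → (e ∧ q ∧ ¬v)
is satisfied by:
  {q: True, v: True, e: False}
  {q: True, e: False, v: False}
  {v: True, e: False, q: False}
  {v: False, e: False, q: False}
  {q: True, v: True, e: True}
  {q: True, e: True, v: False}
  {v: True, e: True, q: False}


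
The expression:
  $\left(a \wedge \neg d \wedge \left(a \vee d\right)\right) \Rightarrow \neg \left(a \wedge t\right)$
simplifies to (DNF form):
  $d \vee \neg a \vee \neg t$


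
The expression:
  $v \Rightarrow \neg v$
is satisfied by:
  {v: False}


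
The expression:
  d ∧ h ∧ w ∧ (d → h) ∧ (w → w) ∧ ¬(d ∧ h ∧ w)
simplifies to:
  False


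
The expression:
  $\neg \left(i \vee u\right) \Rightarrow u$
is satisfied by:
  {i: True, u: True}
  {i: True, u: False}
  {u: True, i: False}


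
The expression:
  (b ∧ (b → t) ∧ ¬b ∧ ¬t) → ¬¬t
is always true.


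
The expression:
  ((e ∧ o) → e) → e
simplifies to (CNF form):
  e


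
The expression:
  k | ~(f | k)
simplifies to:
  k | ~f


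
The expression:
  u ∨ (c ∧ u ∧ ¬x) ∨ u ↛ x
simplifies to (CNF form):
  u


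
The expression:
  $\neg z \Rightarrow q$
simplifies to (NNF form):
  $q \vee z$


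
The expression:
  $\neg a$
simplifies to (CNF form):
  $\neg a$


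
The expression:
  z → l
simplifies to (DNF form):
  l ∨ ¬z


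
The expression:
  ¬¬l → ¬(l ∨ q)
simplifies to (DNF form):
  ¬l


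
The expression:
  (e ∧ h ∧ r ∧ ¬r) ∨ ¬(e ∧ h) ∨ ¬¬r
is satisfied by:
  {r: True, h: False, e: False}
  {h: False, e: False, r: False}
  {r: True, e: True, h: False}
  {e: True, h: False, r: False}
  {r: True, h: True, e: False}
  {h: True, r: False, e: False}
  {r: True, e: True, h: True}


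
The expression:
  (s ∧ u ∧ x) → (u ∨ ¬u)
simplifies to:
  True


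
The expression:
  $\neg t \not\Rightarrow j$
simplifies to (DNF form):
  $\neg j \wedge \neg t$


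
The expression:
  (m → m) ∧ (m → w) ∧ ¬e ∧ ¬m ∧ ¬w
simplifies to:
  ¬e ∧ ¬m ∧ ¬w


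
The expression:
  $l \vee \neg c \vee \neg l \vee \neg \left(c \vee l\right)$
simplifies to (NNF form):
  $\text{True}$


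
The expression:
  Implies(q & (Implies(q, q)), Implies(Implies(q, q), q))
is always true.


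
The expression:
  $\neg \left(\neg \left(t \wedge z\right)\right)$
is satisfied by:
  {t: True, z: True}


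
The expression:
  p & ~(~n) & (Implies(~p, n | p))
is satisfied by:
  {p: True, n: True}


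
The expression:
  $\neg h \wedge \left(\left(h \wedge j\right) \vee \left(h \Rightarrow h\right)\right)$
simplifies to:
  $\neg h$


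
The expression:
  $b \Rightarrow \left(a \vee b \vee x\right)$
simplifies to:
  $\text{True}$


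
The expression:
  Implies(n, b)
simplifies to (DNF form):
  b | ~n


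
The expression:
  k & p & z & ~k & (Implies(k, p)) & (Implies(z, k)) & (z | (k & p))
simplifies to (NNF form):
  False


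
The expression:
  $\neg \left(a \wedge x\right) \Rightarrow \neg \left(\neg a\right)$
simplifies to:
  $a$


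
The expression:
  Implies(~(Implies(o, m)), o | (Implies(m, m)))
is always true.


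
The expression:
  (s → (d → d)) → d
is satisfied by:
  {d: True}


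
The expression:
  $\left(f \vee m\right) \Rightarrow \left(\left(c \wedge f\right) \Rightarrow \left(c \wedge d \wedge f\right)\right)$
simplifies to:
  $d \vee \neg c \vee \neg f$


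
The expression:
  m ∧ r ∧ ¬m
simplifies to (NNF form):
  False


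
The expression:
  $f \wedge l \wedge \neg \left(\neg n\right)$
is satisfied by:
  {n: True, f: True, l: True}


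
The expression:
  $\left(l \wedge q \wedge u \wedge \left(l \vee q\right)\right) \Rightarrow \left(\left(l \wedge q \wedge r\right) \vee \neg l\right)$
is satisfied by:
  {r: True, l: False, u: False, q: False}
  {r: False, l: False, u: False, q: False}
  {r: True, q: True, l: False, u: False}
  {q: True, r: False, l: False, u: False}
  {r: True, u: True, q: False, l: False}
  {u: True, q: False, l: False, r: False}
  {r: True, q: True, u: True, l: False}
  {q: True, u: True, r: False, l: False}
  {r: True, l: True, q: False, u: False}
  {l: True, q: False, u: False, r: False}
  {r: True, q: True, l: True, u: False}
  {q: True, l: True, r: False, u: False}
  {r: True, u: True, l: True, q: False}
  {u: True, l: True, q: False, r: False}
  {r: True, q: True, u: True, l: True}


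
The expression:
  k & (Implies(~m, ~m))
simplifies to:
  k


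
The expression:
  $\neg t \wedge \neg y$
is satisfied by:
  {y: False, t: False}


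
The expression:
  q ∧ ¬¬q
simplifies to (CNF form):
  q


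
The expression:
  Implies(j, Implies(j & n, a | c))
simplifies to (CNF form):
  a | c | ~j | ~n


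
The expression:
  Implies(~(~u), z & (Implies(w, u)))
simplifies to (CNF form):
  z | ~u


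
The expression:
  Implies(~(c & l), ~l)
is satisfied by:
  {c: True, l: False}
  {l: False, c: False}
  {l: True, c: True}


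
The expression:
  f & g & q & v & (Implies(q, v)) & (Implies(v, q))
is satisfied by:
  {f: True, g: True, q: True, v: True}


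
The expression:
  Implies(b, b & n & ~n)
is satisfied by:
  {b: False}


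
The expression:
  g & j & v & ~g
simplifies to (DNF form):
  False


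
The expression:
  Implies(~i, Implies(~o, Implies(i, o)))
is always true.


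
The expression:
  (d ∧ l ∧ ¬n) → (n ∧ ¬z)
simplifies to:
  n ∨ ¬d ∨ ¬l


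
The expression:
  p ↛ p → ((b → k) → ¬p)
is always true.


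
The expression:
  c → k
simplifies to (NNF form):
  k ∨ ¬c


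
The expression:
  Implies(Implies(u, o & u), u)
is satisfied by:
  {u: True}


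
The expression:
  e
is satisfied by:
  {e: True}


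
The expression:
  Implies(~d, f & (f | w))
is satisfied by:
  {d: True, f: True}
  {d: True, f: False}
  {f: True, d: False}


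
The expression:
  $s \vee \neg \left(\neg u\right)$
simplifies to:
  $s \vee u$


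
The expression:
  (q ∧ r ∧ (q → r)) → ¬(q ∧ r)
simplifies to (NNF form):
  ¬q ∨ ¬r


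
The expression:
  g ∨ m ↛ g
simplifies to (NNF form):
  g ∨ m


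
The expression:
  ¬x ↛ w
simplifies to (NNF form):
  w ∨ ¬x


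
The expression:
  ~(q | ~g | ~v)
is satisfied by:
  {g: True, v: True, q: False}


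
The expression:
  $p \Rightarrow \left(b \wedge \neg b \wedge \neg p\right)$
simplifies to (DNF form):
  $\neg p$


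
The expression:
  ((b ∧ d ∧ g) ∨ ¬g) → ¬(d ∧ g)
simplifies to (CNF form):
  ¬b ∨ ¬d ∨ ¬g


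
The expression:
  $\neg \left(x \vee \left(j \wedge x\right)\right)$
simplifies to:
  $\neg x$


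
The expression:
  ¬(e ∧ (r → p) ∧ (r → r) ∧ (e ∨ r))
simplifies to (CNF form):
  (r ∨ ¬e) ∧ (¬e ∨ ¬p)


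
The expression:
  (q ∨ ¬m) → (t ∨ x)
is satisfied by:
  {x: True, t: True, m: True, q: False}
  {x: True, t: True, q: False, m: False}
  {x: True, t: True, m: True, q: True}
  {x: True, t: True, q: True, m: False}
  {x: True, m: True, q: False, t: False}
  {x: True, q: False, m: False, t: False}
  {x: True, m: True, q: True, t: False}
  {x: True, q: True, m: False, t: False}
  {m: True, t: True, q: False, x: False}
  {t: True, q: False, m: False, x: False}
  {m: True, t: True, q: True, x: False}
  {t: True, q: True, m: False, x: False}
  {m: True, t: False, q: False, x: False}


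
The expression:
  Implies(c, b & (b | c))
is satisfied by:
  {b: True, c: False}
  {c: False, b: False}
  {c: True, b: True}


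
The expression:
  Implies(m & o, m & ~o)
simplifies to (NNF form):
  ~m | ~o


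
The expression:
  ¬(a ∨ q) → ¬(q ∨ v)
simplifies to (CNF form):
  a ∨ q ∨ ¬v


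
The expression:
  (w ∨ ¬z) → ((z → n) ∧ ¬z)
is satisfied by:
  {w: False, z: False}
  {z: True, w: False}
  {w: True, z: False}


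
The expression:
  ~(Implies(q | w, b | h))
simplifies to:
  ~b & ~h & (q | w)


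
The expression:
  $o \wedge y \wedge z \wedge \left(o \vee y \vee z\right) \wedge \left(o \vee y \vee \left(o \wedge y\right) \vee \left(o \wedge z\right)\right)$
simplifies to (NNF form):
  $o \wedge y \wedge z$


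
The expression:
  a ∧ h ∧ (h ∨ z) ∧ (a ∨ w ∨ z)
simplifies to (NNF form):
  a ∧ h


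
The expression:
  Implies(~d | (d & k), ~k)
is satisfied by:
  {k: False}


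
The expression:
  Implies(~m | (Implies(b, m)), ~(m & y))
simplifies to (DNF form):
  ~m | ~y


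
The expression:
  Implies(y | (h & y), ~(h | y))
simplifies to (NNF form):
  ~y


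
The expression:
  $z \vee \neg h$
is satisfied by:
  {z: True, h: False}
  {h: False, z: False}
  {h: True, z: True}


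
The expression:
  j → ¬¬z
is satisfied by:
  {z: True, j: False}
  {j: False, z: False}
  {j: True, z: True}


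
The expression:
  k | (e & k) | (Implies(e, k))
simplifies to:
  k | ~e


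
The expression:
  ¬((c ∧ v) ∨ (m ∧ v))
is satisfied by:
  {c: False, v: False, m: False}
  {m: True, c: False, v: False}
  {c: True, m: False, v: False}
  {m: True, c: True, v: False}
  {v: True, m: False, c: False}


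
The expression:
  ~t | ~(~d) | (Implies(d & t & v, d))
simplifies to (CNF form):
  True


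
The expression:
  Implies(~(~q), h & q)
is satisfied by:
  {h: True, q: False}
  {q: False, h: False}
  {q: True, h: True}


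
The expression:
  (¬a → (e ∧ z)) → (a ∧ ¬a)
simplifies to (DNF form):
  (¬a ∧ ¬e) ∨ (¬a ∧ ¬z)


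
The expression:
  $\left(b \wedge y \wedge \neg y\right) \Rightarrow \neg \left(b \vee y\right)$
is always true.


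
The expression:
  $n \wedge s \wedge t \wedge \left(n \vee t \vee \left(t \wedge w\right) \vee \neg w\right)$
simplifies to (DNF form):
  $n \wedge s \wedge t$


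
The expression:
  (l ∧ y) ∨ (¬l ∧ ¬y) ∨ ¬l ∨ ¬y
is always true.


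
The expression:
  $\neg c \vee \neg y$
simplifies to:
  $\neg c \vee \neg y$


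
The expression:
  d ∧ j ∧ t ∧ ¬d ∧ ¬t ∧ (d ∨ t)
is never true.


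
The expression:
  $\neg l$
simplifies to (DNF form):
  $\neg l$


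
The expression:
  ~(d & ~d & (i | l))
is always true.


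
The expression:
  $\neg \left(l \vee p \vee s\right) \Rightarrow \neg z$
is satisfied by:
  {p: True, l: True, s: True, z: False}
  {p: True, l: True, s: False, z: False}
  {p: True, s: True, l: False, z: False}
  {p: True, s: False, l: False, z: False}
  {l: True, s: True, p: False, z: False}
  {l: True, p: False, s: False, z: False}
  {l: False, s: True, p: False, z: False}
  {l: False, p: False, s: False, z: False}
  {p: True, z: True, l: True, s: True}
  {p: True, z: True, l: True, s: False}
  {p: True, z: True, s: True, l: False}
  {p: True, z: True, s: False, l: False}
  {z: True, l: True, s: True, p: False}
  {z: True, l: True, s: False, p: False}
  {z: True, s: True, l: False, p: False}


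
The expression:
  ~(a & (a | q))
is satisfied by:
  {a: False}


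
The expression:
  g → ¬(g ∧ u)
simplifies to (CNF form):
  ¬g ∨ ¬u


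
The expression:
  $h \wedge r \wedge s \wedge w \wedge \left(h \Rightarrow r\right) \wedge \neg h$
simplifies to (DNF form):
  $\text{False}$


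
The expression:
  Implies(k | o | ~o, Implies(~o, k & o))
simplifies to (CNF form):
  o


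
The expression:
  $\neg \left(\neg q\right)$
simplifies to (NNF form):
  $q$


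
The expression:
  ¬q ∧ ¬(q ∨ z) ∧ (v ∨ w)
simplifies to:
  ¬q ∧ ¬z ∧ (v ∨ w)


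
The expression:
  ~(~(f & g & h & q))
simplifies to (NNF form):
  f & g & h & q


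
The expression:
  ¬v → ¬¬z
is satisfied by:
  {z: True, v: True}
  {z: True, v: False}
  {v: True, z: False}


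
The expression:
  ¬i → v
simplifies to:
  i ∨ v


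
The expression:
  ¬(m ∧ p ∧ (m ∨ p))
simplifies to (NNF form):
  ¬m ∨ ¬p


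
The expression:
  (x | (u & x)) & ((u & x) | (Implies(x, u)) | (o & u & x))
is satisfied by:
  {u: True, x: True}


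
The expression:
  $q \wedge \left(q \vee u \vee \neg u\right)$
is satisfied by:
  {q: True}


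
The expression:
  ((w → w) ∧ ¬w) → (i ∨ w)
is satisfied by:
  {i: True, w: True}
  {i: True, w: False}
  {w: True, i: False}


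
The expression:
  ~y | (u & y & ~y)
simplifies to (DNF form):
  ~y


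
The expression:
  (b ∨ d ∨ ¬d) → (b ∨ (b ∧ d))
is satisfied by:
  {b: True}


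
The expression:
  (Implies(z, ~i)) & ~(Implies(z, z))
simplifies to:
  False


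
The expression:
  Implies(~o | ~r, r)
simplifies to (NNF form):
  r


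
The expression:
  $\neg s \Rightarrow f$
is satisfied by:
  {s: True, f: True}
  {s: True, f: False}
  {f: True, s: False}


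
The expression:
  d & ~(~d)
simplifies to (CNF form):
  d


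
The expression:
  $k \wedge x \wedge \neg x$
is never true.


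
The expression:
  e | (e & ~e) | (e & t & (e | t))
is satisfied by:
  {e: True}


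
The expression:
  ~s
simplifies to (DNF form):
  ~s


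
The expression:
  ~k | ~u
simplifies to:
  ~k | ~u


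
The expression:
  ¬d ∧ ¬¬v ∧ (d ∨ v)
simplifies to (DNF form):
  v ∧ ¬d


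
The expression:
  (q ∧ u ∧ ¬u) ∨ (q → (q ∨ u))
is always true.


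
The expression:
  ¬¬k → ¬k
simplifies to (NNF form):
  ¬k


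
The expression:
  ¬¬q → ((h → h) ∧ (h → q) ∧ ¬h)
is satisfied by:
  {h: False, q: False}
  {q: True, h: False}
  {h: True, q: False}


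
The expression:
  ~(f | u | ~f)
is never true.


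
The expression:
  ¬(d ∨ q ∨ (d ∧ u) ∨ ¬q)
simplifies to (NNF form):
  False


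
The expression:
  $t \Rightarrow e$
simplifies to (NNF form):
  $e \vee \neg t$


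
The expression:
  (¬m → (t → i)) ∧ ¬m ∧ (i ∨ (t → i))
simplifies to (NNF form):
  ¬m ∧ (i ∨ ¬t)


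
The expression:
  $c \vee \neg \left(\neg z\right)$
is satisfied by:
  {z: True, c: True}
  {z: True, c: False}
  {c: True, z: False}


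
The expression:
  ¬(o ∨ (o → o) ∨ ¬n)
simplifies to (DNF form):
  False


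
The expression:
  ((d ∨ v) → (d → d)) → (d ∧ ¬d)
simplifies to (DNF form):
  False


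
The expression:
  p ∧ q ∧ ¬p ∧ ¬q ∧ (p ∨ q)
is never true.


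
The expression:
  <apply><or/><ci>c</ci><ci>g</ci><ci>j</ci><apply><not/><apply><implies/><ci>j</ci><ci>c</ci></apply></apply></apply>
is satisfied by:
  {g: True, c: True, j: True}
  {g: True, c: True, j: False}
  {g: True, j: True, c: False}
  {g: True, j: False, c: False}
  {c: True, j: True, g: False}
  {c: True, j: False, g: False}
  {j: True, c: False, g: False}


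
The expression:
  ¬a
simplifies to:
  ¬a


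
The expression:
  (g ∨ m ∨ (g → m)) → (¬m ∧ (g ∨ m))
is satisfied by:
  {g: True, m: False}


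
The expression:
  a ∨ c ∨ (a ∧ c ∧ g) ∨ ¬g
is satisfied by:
  {a: True, c: True, g: False}
  {a: True, g: False, c: False}
  {c: True, g: False, a: False}
  {c: False, g: False, a: False}
  {a: True, c: True, g: True}
  {a: True, g: True, c: False}
  {c: True, g: True, a: False}


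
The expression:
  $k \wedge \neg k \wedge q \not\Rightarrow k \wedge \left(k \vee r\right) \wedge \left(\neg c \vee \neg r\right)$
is never true.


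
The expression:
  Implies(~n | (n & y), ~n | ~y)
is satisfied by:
  {y: False, n: False}
  {n: True, y: False}
  {y: True, n: False}


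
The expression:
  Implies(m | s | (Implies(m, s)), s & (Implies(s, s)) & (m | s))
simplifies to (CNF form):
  s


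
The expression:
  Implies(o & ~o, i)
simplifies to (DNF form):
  True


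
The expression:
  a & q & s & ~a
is never true.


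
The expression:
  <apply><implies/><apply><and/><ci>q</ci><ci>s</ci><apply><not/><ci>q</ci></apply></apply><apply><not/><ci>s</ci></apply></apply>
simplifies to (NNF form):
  <true/>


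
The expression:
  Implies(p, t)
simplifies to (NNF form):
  t | ~p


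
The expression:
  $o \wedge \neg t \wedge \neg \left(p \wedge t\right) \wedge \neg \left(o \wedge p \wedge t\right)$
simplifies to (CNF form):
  $o \wedge \neg t$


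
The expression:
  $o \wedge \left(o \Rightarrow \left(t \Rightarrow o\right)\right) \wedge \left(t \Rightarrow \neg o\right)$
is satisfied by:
  {o: True, t: False}


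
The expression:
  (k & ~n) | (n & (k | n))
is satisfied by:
  {n: True, k: True}
  {n: True, k: False}
  {k: True, n: False}


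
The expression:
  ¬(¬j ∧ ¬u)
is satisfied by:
  {u: True, j: True}
  {u: True, j: False}
  {j: True, u: False}


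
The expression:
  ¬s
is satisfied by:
  {s: False}


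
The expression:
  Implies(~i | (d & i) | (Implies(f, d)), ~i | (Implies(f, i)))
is always true.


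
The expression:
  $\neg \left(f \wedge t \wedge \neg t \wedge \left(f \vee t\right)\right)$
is always true.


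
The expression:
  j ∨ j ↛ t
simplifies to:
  j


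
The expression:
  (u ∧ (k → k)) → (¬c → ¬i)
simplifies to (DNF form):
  c ∨ ¬i ∨ ¬u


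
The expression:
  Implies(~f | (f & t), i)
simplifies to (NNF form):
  i | (f & ~t)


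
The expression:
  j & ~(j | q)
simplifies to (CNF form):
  False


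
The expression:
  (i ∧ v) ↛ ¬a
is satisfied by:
  {a: True, i: True, v: True}


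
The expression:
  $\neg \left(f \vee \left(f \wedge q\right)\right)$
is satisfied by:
  {f: False}


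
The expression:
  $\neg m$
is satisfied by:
  {m: False}


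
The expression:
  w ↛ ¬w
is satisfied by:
  {w: True}


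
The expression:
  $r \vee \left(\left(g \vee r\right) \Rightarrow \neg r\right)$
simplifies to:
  $\text{True}$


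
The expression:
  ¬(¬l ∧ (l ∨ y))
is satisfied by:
  {l: True, y: False}
  {y: False, l: False}
  {y: True, l: True}


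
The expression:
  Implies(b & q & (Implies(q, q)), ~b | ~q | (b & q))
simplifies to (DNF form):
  True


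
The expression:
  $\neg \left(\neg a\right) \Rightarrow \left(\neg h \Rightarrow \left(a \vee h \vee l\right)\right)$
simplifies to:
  $\text{True}$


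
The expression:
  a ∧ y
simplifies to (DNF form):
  a ∧ y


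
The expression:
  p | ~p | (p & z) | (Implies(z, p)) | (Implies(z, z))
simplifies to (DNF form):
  True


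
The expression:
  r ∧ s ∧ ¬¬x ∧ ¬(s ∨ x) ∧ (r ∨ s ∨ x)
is never true.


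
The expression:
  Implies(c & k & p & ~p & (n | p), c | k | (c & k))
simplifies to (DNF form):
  True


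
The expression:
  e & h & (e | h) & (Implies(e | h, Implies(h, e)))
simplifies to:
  e & h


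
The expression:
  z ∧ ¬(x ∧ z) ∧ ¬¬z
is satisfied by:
  {z: True, x: False}


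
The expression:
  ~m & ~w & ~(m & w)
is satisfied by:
  {w: False, m: False}


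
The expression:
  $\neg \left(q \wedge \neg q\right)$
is always true.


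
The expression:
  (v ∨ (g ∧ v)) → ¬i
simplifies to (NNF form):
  ¬i ∨ ¬v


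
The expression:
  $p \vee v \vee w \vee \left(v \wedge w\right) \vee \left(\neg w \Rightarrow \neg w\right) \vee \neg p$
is always true.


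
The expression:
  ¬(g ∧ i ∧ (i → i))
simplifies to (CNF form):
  ¬g ∨ ¬i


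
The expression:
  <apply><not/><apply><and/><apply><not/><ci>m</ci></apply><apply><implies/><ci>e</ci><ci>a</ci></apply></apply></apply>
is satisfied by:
  {m: True, e: True, a: False}
  {m: True, e: False, a: False}
  {a: True, m: True, e: True}
  {a: True, m: True, e: False}
  {e: True, a: False, m: False}


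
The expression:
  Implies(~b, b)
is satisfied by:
  {b: True}


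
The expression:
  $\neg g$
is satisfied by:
  {g: False}


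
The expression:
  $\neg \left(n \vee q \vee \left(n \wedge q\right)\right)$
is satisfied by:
  {n: False, q: False}


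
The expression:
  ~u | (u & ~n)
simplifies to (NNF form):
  ~n | ~u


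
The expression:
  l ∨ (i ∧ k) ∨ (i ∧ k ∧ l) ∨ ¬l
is always true.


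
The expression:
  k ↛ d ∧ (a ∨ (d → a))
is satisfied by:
  {k: True, d: False}


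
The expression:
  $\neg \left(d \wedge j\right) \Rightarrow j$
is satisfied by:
  {j: True}


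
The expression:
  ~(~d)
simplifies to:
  d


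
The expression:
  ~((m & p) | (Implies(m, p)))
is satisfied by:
  {m: True, p: False}


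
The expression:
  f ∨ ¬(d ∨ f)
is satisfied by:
  {f: True, d: False}
  {d: False, f: False}
  {d: True, f: True}


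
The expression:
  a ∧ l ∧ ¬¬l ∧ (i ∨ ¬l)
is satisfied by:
  {a: True, i: True, l: True}


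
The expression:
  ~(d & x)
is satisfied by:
  {d: False, x: False}
  {x: True, d: False}
  {d: True, x: False}


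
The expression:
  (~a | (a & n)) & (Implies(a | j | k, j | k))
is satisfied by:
  {k: True, j: True, n: True, a: False}
  {k: True, n: True, j: False, a: False}
  {j: True, n: True, k: False, a: False}
  {n: True, k: False, j: False, a: False}
  {j: True, k: True, n: False, a: False}
  {k: True, n: False, j: False, a: False}
  {j: True, k: False, n: False, a: False}
  {k: False, n: False, j: False, a: False}
  {a: True, k: True, n: True, j: True}
  {a: True, k: True, n: True, j: False}
  {a: True, n: True, j: True, k: False}


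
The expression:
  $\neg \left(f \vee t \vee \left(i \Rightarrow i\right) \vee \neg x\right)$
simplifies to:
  $\text{False}$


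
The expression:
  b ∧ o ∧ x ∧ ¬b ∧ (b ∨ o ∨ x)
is never true.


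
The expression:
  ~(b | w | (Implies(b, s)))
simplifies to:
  False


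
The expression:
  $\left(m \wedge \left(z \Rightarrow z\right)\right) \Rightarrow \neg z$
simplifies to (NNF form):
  $\neg m \vee \neg z$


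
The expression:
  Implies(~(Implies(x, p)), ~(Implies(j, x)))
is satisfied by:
  {p: True, x: False}
  {x: False, p: False}
  {x: True, p: True}


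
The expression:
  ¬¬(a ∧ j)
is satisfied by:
  {a: True, j: True}


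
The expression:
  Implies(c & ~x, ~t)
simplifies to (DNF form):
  x | ~c | ~t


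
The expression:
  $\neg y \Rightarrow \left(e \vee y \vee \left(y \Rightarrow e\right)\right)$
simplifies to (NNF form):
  $\text{True}$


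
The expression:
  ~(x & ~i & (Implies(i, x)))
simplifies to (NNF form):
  i | ~x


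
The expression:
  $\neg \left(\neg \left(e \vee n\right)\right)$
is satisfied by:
  {n: True, e: True}
  {n: True, e: False}
  {e: True, n: False}


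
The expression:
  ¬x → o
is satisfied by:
  {x: True, o: True}
  {x: True, o: False}
  {o: True, x: False}


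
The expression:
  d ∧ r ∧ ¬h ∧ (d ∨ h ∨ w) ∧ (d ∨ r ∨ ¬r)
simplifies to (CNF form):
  d ∧ r ∧ ¬h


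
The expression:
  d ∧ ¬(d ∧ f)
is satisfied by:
  {d: True, f: False}


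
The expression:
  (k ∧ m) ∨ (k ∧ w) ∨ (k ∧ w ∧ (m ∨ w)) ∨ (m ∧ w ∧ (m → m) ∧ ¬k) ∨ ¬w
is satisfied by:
  {k: True, m: True, w: False}
  {k: True, w: False, m: False}
  {m: True, w: False, k: False}
  {m: False, w: False, k: False}
  {k: True, m: True, w: True}
  {k: True, w: True, m: False}
  {m: True, w: True, k: False}


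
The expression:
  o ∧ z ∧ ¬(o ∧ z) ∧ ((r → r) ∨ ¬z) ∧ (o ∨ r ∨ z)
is never true.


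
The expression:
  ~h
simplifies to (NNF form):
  ~h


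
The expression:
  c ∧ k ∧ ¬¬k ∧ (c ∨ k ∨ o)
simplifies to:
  c ∧ k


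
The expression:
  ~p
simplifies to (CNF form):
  ~p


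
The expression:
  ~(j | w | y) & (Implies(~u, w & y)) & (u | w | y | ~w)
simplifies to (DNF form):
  u & ~j & ~w & ~y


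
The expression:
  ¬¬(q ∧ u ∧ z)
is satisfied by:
  {z: True, u: True, q: True}


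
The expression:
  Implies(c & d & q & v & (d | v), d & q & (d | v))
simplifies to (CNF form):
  True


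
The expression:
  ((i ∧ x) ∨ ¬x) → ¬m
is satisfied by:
  {x: True, m: False, i: False}
  {x: False, m: False, i: False}
  {i: True, x: True, m: False}
  {i: True, x: False, m: False}
  {m: True, x: True, i: False}


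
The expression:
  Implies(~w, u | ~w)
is always true.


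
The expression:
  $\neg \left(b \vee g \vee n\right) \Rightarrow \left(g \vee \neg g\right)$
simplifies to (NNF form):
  $\text{True}$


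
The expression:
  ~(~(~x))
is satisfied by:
  {x: False}


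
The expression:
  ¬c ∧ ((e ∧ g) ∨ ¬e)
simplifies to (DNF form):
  (g ∧ ¬c) ∨ (¬c ∧ ¬e)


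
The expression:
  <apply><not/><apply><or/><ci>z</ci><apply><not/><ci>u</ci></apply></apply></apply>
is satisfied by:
  {u: True, z: False}


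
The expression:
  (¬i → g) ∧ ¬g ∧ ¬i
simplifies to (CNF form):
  False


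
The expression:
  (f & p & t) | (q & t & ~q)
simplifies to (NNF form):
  f & p & t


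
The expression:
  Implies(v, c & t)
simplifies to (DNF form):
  ~v | (c & t)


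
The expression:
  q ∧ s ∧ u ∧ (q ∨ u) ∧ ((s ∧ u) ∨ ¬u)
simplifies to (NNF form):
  q ∧ s ∧ u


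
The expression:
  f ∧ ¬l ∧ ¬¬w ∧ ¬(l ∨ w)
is never true.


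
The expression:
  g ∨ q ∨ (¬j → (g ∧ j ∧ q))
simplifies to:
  g ∨ j ∨ q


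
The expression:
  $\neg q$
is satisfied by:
  {q: False}


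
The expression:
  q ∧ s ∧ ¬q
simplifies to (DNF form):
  False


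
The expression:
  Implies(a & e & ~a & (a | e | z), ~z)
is always true.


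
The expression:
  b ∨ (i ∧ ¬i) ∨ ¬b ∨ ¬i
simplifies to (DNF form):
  True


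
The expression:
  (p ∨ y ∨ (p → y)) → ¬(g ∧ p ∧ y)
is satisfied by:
  {p: False, y: False, g: False}
  {g: True, p: False, y: False}
  {y: True, p: False, g: False}
  {g: True, y: True, p: False}
  {p: True, g: False, y: False}
  {g: True, p: True, y: False}
  {y: True, p: True, g: False}


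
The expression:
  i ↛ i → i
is always true.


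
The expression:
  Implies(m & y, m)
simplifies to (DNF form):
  True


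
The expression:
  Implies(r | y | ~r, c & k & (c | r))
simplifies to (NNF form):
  c & k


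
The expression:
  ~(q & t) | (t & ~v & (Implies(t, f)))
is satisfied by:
  {f: True, v: False, t: False, q: False}
  {q: False, v: False, f: False, t: False}
  {f: True, v: True, q: False, t: False}
  {v: True, q: False, f: False, t: False}
  {q: True, f: True, v: False, t: False}
  {q: True, v: False, f: False, t: False}
  {q: True, f: True, v: True, t: False}
  {q: True, v: True, f: False, t: False}
  {t: True, f: True, q: False, v: False}
  {t: True, q: False, v: False, f: False}
  {t: True, f: True, v: True, q: False}
  {t: True, v: True, q: False, f: False}
  {t: True, f: True, q: True, v: False}


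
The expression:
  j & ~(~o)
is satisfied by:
  {j: True, o: True}


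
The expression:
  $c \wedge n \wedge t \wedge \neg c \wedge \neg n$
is never true.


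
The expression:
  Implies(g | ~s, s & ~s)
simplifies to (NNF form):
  s & ~g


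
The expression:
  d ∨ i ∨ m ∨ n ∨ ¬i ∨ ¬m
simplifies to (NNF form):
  True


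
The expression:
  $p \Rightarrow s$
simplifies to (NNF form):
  $s \vee \neg p$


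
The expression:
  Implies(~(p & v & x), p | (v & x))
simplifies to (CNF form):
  (p | v) & (p | x)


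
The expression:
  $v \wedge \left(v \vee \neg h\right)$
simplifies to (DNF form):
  $v$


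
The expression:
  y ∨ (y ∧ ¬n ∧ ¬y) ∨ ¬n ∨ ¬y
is always true.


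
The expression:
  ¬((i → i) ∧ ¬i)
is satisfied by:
  {i: True}


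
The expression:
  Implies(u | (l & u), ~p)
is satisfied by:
  {p: False, u: False}
  {u: True, p: False}
  {p: True, u: False}


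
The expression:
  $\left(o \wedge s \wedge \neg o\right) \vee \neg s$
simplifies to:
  $\neg s$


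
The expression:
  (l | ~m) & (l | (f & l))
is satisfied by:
  {l: True}


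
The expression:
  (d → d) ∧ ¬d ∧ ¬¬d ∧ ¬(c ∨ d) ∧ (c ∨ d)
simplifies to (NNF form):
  False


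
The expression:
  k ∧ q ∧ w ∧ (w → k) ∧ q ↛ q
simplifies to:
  False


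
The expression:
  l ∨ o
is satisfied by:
  {o: True, l: True}
  {o: True, l: False}
  {l: True, o: False}


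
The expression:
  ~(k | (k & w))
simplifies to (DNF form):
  ~k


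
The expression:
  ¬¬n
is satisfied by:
  {n: True}


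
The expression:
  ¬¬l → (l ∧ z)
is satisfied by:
  {z: True, l: False}
  {l: False, z: False}
  {l: True, z: True}


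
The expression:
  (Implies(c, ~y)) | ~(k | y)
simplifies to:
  ~c | ~y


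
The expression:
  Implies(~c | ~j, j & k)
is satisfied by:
  {j: True, k: True, c: True}
  {j: True, k: True, c: False}
  {j: True, c: True, k: False}
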